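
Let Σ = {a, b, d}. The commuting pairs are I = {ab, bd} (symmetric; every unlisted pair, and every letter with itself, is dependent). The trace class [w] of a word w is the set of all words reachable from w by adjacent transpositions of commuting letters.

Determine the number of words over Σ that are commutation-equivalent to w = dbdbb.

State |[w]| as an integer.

10

0(d) covers ∅
1(b) covers ∅
2(d) covers 0:d
3(b) covers 1:b
4(b) covers 3:b
floor of heap: 0:d, 1:b
completions by unplaced set U, small U first (add the entries for U minus each lowest piece of U):
  |U|=1: {2}:1  {4}:1
  |U|=2: {0,2}:1  {2,4}:2  {3,4}:1
  |U|=3: {0,2,4}:3  {1,3,4}:1  {2,3,4}:3
  start at 0(d): 4
  start at 1(b): 6
sum over floor = 10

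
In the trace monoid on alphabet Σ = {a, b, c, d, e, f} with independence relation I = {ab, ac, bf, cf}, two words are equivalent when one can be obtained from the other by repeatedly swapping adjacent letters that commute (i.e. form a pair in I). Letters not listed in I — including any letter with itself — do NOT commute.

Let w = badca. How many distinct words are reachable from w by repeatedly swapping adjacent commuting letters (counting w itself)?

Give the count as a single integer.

#0=b has no predecessor
#1=a has no predecessor
#2=d depends on [0:b, 1:a]
#3=c depends on [2:d]
#4=a depends on [2:d]
sources: [0:b, 1:a]
N(rest) = Σ N(rest − s) over sources s of rest; N(one piece) = 1:
  size 1 → [3]=1  [4]=1
  size 2 → [3,4]=2
  size 3 → [2,3,4]=2
  first=0(b) contributes 2
  first=1(a) contributes 2
|[w]| = 4

4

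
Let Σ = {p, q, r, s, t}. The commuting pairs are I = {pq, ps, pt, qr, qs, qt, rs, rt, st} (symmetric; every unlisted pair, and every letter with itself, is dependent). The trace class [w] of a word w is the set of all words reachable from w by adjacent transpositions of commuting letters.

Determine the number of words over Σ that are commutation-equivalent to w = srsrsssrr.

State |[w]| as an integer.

piece 0:s — minimal
piece 1:r — minimal
piece 2:s rests on {0:s}
piece 3:r rests on {1:r}
piece 4:s rests on {2:s}
piece 5:s rests on {4:s}
piece 6:s rests on {5:s}
piece 7:r rests on {3:r}
piece 8:r rests on {7:r}
minimal pieces: {0:s, 1:r}
ways to finish when only these pieces remain (= sum over removing one remaining piece with nothing left below it):
  1 left: {6}→1  {8}→1
  2 left: {5,6}→1  {6,8}→2  {7,8}→1
  3 left: {3,7,8}→1  {4,5,6}→1  {5,6,8}→3  {6,7,8}→3
  4 left: {1,3,7,8}→1  {2,4,5,6}→1  {3,6,7,8}→4  {4,5,6,8}→4  {5,6,7,8}→6
  5 left: {0,2,4,5,6}→1  {1,3,6,7,8}→5  {2,4,5,6,8}→5  {3,5,6,7,8}→10  {4,5,6,7,8}→10
  6 left: {0,2,4,5,6,8}→6  {1,3,5,6,7,8}→15  {2,4,5,6,7,8}→15  {3,4,5,6,7,8}→20
  7 left: {0,2,4,5,6,7,8}→21  {1,3,4,5,6,7,8}→35  {2,3,4,5,6,7,8}→35
  placing 0:s first → 70 extensions
  placing 1:r first → 56 extensions
total linear extensions = 126

126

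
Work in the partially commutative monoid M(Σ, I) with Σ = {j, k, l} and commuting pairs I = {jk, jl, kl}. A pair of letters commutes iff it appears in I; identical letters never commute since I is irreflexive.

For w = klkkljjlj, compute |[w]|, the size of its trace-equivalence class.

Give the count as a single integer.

1680

drop 0:k onto floor
drop 1:l onto floor
drop 2:k onto {0:k}
drop 3:k onto {2:k}
drop 4:l onto {1:l}
drop 5:j onto floor
drop 6:j onto {5:j}
drop 7:l onto {4:l}
drop 8:j onto {6:j}
ground layer = {0:k, 1:l, 5:j}
drop-orders for the pieces not yet dropped (sum over which currently-grounded one goes next):
  1 to go: {3} 1  {7} 1  {8} 1
  2 to go: {2,3} 1  {3,7} 2  {3,8} 2  {4,7} 1  {6,8} 1  {7,8} 2
  3 to go: {0,2,3} 1  {1,4,7} 1  {2,3,7} 3  {2,3,8} 3  {3,4,7} 3  {3,6,8} 3  {3,7,8} 6  {4,7,8} 3  {5,6,8} 1  {6,7,8} 3
  4 to go: {0,2,3,7} 4  {0,2,3,8} 4  {1,3,4,7} 4  {1,4,7,8} 4  {2,3,4,7} 6  {2,3,6,8} 6  {2,3,7,8} 12  {3,4,7,8} 12  {3,5,6,8} 4  {3,6,7,8} 12  {4,6,7,8} 6  {5,6,7,8} 4
  5 to go: {0,2,3,4,7} 10  {0,2,3,6,8} 10  {0,2,3,7,8} 20  {1,2,3,4,7} 10  {1,3,4,7,8} 20  {1,4,6,7,8} 10  {2,3,4,7,8} 30  {2,3,5,6,8} 10  {2,3,6,7,8} 30  {3,4,6,7,8} 30  {3,5,6,7,8} 20  {4,5,6,7,8} 10
  6 to go: {0,1,2,3,4,7} 20  {0,2,3,4,7,8} 60  {0,2,3,5,6,8} 20  {0,2,3,6,7,8} 60  {1,2,3,4,7,8} 60  {1,3,4,6,7,8} 60  {1,4,5,6,7,8} 20  {2,3,4,6,7,8} 90  {2,3,5,6,7,8} 60  {3,4,5,6,7,8} 60
  7 to go: {0,1,2,3,4,7,8} 140  {0,2,3,4,6,7,8} 210  {0,2,3,5,6,7,8} 140  {1,2,3,4,6,7,8} 210  {1,3,4,5,6,7,8} 140  {2,3,4,5,6,7,8} 210
  if 0:k drops first: 560 orders
  if 1:l drops first: 560 orders
  if 5:j drops first: 560 orders
heap linearizations: 1680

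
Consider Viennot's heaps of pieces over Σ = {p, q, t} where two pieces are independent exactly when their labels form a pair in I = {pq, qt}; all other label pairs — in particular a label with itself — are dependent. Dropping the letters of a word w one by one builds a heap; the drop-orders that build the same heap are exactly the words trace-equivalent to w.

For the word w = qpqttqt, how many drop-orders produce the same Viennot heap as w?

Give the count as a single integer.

drop 0:q onto floor
drop 1:p onto floor
drop 2:q onto {0:q}
drop 3:t onto {1:p}
drop 4:t onto {3:t}
drop 5:q onto {2:q}
drop 6:t onto {4:t}
ground layer = {0:q, 1:p}
drop-orders for the pieces not yet dropped (sum over which currently-grounded one goes next):
  1 to go: {5} 1  {6} 1
  2 to go: {2,5} 1  {4,6} 1  {5,6} 2
  3 to go: {0,2,5} 1  {2,5,6} 3  {3,4,6} 1  {4,5,6} 3
  4 to go: {0,2,5,6} 4  {1,3,4,6} 1  {2,4,5,6} 6  {3,4,5,6} 4
  5 to go: {0,2,4,5,6} 10  {1,3,4,5,6} 5  {2,3,4,5,6} 10
  if 0:q drops first: 15 orders
  if 1:p drops first: 20 orders
heap linearizations: 35

35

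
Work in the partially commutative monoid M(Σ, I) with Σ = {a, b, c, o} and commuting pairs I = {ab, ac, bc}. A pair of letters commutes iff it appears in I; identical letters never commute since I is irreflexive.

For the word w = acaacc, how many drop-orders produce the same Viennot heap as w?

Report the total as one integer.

20

drop 0:a onto floor
drop 1:c onto floor
drop 2:a onto {0:a}
drop 3:a onto {2:a}
drop 4:c onto {1:c}
drop 5:c onto {4:c}
ground layer = {0:a, 1:c}
drop-orders for the pieces not yet dropped (sum over which currently-grounded one goes next):
  1 to go: {3} 1  {5} 1
  2 to go: {2,3} 1  {3,5} 2  {4,5} 1
  3 to go: {0,2,3} 1  {1,4,5} 1  {2,3,5} 3  {3,4,5} 3
  4 to go: {0,2,3,5} 4  {1,3,4,5} 4  {2,3,4,5} 6
  if 0:a drops first: 10 orders
  if 1:c drops first: 10 orders
heap linearizations: 20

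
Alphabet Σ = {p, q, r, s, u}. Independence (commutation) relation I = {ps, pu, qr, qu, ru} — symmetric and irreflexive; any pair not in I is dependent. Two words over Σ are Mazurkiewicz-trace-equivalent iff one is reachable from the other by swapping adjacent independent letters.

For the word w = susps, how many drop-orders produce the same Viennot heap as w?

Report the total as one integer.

5

#0=s has no predecessor
#1=u depends on [0:s]
#2=s depends on [1:u]
#3=p has no predecessor
#4=s depends on [2:s]
sources: [0:s, 3:p]
N(rest) = Σ N(rest − s) over sources s of rest; N(one piece) = 1:
  size 1 → [3]=1  [4]=1
  size 2 → [2,4]=1  [3,4]=2
  size 3 → [1,2,4]=1  [2,3,4]=3
  first=0(s) contributes 4
  first=3(p) contributes 1
|[w]| = 5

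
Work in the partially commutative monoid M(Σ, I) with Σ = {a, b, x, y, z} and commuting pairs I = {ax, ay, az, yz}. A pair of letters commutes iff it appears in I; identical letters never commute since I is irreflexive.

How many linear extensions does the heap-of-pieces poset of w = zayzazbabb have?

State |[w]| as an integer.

drop 0:z onto floor
drop 1:a onto floor
drop 2:y onto floor
drop 3:z onto {0:z}
drop 4:a onto {1:a}
drop 5:z onto {3:z}
drop 6:b onto {2:y, 4:a, 5:z}
drop 7:a onto {6:b}
drop 8:b onto {7:a}
drop 9:b onto {8:b}
ground layer = {0:z, 1:a, 2:y}
drop-orders for the pieces not yet dropped (sum over which currently-grounded one goes next):
  1 to go: {9} 1
  2 to go: {8,9} 1
  3 to go: {7,8,9} 1
  4 to go: {6,7,8,9} 1
  5 to go: {2,6,7,8,9} 1  {4,6,7,8,9} 1  {5,6,7,8,9} 1
  6 to go: {1,4,6,7,8,9} 1  {2,4,6,7,8,9} 2  {2,5,6,7,8,9} 2  {3,5,6,7,8,9} 1  {4,5,6,7,8,9} 2
  7 to go: {0,3,5,6,7,8,9} 1  {1,2,4,6,7,8,9} 3  {1,4,5,6,7,8,9} 3  {2,3,5,6,7,8,9} 3  {2,4,5,6,7,8,9} 6  {3,4,5,6,7,8,9} 3
  8 to go: {0,2,3,5,6,7,8,9} 4  {0,3,4,5,6,7,8,9} 4  {1,2,4,5,6,7,8,9} 12  {1,3,4,5,6,7,8,9} 6  {2,3,4,5,6,7,8,9} 12
  if 0:z drops first: 30 orders
  if 1:a drops first: 20 orders
  if 2:y drops first: 10 orders
heap linearizations: 60

60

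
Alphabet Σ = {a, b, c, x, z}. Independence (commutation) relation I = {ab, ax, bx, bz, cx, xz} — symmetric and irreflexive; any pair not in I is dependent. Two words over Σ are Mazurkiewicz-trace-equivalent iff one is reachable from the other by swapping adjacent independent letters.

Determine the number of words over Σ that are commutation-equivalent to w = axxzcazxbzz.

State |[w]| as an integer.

825

0(a) covers ∅
1(x) covers ∅
2(x) covers 1:x
3(z) covers 0:a
4(c) covers 3:z
5(a) covers 4:c
6(z) covers 5:a
7(x) covers 2:x
8(b) covers 4:c
9(z) covers 6:z
10(z) covers 9:z
floor of heap: 0:a, 1:x
completions by unplaced set U, small U first (add the entries for U minus each lowest piece of U):
  |U|=1: {7}:1  {8}:1  {10}:1
  |U|=2: {2,7}:1  {7,8}:2  {7,10}:2  {8,10}:2  {9,10}:1
  |U|=3: {1,2,7}:1  {2,7,8}:3  {2,7,10}:3  {6,9,10}:1  {7,8,10}:6  {7,9,10}:3  {8,9,10}:3
  |U|=4: {1,2,7,8}:4  {1,2,7,10}:4  {2,7,8,10}:12  {2,7,9,10}:6  {5,6,9,10}:1  {6,7,9,10}:4  {6,8,9,10}:4  {7,8,9,10}:12
  |U|=5: {1,2,7,8,10}:20  {1,2,7,9,10}:10  {2,6,7,9,10}:10  {2,7,8,9,10}:30  {5,6,7,9,10}:5  {5,6,8,9,10}:5  {6,7,8,9,10}:20
  |U|=6: {1,2,6,7,9,10}:20  {1,2,7,8,9,10}:60  {2,5,6,7,9,10}:15  {2,6,7,8,9,10}:60  {4,5,6,8,9,10}:5  {5,6,7,8,9,10}:30
  |U|=7: {1,2,5,6,7,9,10}:35  {1,2,6,7,8,9,10}:140  {2,5,6,7,8,9,10}:105  {3,4,5,6,8,9,10}:5  {4,5,6,7,8,9,10}:35
  |U|=8: {0,3,4,5,6,8,9,10}:5  {1,2,5,6,7,8,9,10}:280  {2,4,5,6,7,8,9,10}:140  {3,4,5,6,7,8,9,10}:40
  |U|=9: {0,3,4,5,6,7,8,9,10}:45  {1,2,4,5,6,7,8,9,10}:420  {2,3,4,5,6,7,8,9,10}:180
  start at 0(a): 600
  start at 1(x): 225
sum over floor = 825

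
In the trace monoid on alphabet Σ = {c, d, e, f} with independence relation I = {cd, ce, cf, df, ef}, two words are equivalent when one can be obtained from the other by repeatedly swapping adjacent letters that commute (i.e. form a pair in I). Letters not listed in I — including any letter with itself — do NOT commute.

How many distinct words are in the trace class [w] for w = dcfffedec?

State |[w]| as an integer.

0(d) covers ∅
1(c) covers ∅
2(f) covers ∅
3(f) covers 2:f
4(f) covers 3:f
5(e) covers 0:d
6(d) covers 5:e
7(e) covers 6:d
8(c) covers 1:c
floor of heap: 0:d, 1:c, 2:f
completions by unplaced set U, small U first (add the entries for U minus each lowest piece of U):
  |U|=1: {4}:1  {7}:1  {8}:1
  |U|=2: {1,8}:1  {3,4}:1  {4,7}:2  {4,8}:2  {6,7}:1  {7,8}:2
  |U|=3: {1,4,8}:3  {1,7,8}:3  {2,3,4}:1  {3,4,7}:3  {3,4,8}:3  {4,6,7}:3  {4,7,8}:6  {5,6,7}:1  {6,7,8}:3
  |U|=4: {0,5,6,7}:1  {1,3,4,8}:6  {1,4,7,8}:12  {1,6,7,8}:6  {2,3,4,7}:4  {2,3,4,8}:4  {3,4,6,7}:6  {3,4,7,8}:12  {4,5,6,7}:4  {4,6,7,8}:12  {5,6,7,8}:4
  |U|=5: {0,4,5,6,7}:5  {0,5,6,7,8}:5  {1,2,3,4,8}:10  {1,3,4,7,8}:30  {1,4,6,7,8}:30  {1,5,6,7,8}:10  {2,3,4,6,7}:10  {2,3,4,7,8}:20  {3,4,5,6,7}:10  {3,4,6,7,8}:30  {4,5,6,7,8}:20
  |U|=6: {0,1,5,6,7,8}:15  {0,3,4,5,6,7}:15  {0,4,5,6,7,8}:30  {1,2,3,4,7,8}:60  {1,3,4,6,7,8}:90  {1,4,5,6,7,8}:60  {2,3,4,5,6,7}:20  {2,3,4,6,7,8}:60  {3,4,5,6,7,8}:60
  |U|=7: {0,1,4,5,6,7,8}:105  {0,2,3,4,5,6,7}:35  {0,3,4,5,6,7,8}:105  {1,2,3,4,6,7,8}:210  {1,3,4,5,6,7,8}:210  {2,3,4,5,6,7,8}:140
  start at 0(d): 560
  start at 1(c): 280
  start at 2(f): 420
sum over floor = 1260

1260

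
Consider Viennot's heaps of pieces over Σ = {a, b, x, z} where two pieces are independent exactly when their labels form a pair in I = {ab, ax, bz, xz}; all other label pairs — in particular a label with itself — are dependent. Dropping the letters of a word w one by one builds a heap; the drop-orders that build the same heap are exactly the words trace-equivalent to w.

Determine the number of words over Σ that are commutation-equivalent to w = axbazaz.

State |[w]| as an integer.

piece 0:a — minimal
piece 1:x — minimal
piece 2:b rests on {1:x}
piece 3:a rests on {0:a}
piece 4:z rests on {3:a}
piece 5:a rests on {4:z}
piece 6:z rests on {5:a}
minimal pieces: {0:a, 1:x}
ways to finish when only these pieces remain (= sum over removing one remaining piece with nothing left below it):
  1 left: {2}→1  {6}→1
  2 left: {1,2}→1  {2,6}→2  {5,6}→1
  3 left: {1,2,6}→3  {2,5,6}→3  {4,5,6}→1
  4 left: {1,2,5,6}→6  {2,4,5,6}→4  {3,4,5,6}→1
  5 left: {0,3,4,5,6}→1  {1,2,4,5,6}→10  {2,3,4,5,6}→5
  placing 0:a first → 15 extensions
  placing 1:x first → 6 extensions
total linear extensions = 21

21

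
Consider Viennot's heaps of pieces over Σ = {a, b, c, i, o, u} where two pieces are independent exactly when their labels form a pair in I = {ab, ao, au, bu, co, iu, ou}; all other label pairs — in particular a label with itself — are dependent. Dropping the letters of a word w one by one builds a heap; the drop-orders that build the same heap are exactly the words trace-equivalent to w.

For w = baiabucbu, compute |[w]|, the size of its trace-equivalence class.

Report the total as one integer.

48

drop 0:b onto floor
drop 1:a onto floor
drop 2:i onto {0:b, 1:a}
drop 3:a onto {2:i}
drop 4:b onto {2:i}
drop 5:u onto floor
drop 6:c onto {3:a, 4:b, 5:u}
drop 7:b onto {6:c}
drop 8:u onto {6:c}
ground layer = {0:b, 1:a, 5:u}
drop-orders for the pieces not yet dropped (sum over which currently-grounded one goes next):
  1 to go: {7} 1  {8} 1
  2 to go: {7,8} 2
  3 to go: {6,7,8} 2
  4 to go: {3,6,7,8} 2  {4,6,7,8} 2  {5,6,7,8} 2
  5 to go: {3,4,6,7,8} 4  {3,5,6,7,8} 4  {4,5,6,7,8} 4
  6 to go: {2,3,4,6,7,8} 4  {3,4,5,6,7,8} 12
  7 to go: {0,2,3,4,6,7,8} 4  {1,2,3,4,6,7,8} 4  {2,3,4,5,6,7,8} 16
  if 0:b drops first: 20 orders
  if 1:a drops first: 20 orders
  if 5:u drops first: 8 orders
heap linearizations: 48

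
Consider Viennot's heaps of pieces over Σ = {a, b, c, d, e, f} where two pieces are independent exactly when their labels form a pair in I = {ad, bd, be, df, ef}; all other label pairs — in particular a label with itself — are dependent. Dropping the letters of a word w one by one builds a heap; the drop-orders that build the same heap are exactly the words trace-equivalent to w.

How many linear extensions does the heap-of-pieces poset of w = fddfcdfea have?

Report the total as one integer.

18

#0=f has no predecessor
#1=d has no predecessor
#2=d depends on [1:d]
#3=f depends on [0:f]
#4=c depends on [2:d, 3:f]
#5=d depends on [4:c]
#6=f depends on [4:c]
#7=e depends on [5:d]
#8=a depends on [6:f, 7:e]
sources: [0:f, 1:d]
N(rest) = Σ N(rest − s) over sources s of rest; N(one piece) = 1:
  size 1 → [8]=1
  size 2 → [6,8]=1  [7,8]=1
  size 3 → [5,7,8]=1  [6,7,8]=2
  size 4 → [5,6,7,8]=3
  size 5 → [4,5,6,7,8]=3
  size 6 → [2,4,5,6,7,8]=3  [3,4,5,6,7,8]=3
  size 7 → [0,3,4,5,6,7,8]=3  [1,2,4,5,6,7,8]=3  [2,3,4,5,6,7,8]=6
  first=0(f) contributes 9
  first=1(d) contributes 9
|[w]| = 18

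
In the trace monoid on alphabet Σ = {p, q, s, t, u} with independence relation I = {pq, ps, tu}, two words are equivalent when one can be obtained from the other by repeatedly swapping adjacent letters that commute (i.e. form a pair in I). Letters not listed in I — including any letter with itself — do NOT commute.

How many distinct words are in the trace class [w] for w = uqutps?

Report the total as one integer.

#0=u has no predecessor
#1=q depends on [0:u]
#2=u depends on [1:q]
#3=t depends on [1:q]
#4=p depends on [2:u, 3:t]
#5=s depends on [2:u, 3:t]
sources: [0:u]
N(rest) = Σ N(rest − s) over sources s of rest; N(one piece) = 1:
  size 1 → [4]=1  [5]=1
  size 2 → [4,5]=2
  size 3 → [2,4,5]=2  [3,4,5]=2
  size 4 → [2,3,4,5]=4
  first=0(u) contributes 4

4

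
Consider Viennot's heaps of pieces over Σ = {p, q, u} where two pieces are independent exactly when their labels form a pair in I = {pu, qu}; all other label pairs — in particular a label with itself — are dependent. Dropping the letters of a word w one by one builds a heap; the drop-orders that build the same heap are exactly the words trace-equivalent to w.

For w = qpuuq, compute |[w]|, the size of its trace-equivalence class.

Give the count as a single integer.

10

drop 0:q onto floor
drop 1:p onto {0:q}
drop 2:u onto floor
drop 3:u onto {2:u}
drop 4:q onto {1:p}
ground layer = {0:q, 2:u}
drop-orders for the pieces not yet dropped (sum over which currently-grounded one goes next):
  1 to go: {3} 1  {4} 1
  2 to go: {1,4} 1  {2,3} 1  {3,4} 2
  3 to go: {0,1,4} 1  {1,3,4} 3  {2,3,4} 3
  if 0:q drops first: 6 orders
  if 2:u drops first: 4 orders
heap linearizations: 10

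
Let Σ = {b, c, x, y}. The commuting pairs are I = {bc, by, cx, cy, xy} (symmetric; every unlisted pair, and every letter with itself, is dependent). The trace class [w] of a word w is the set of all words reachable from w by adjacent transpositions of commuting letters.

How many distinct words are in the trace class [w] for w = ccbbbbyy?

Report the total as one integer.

drop 0:c onto floor
drop 1:c onto {0:c}
drop 2:b onto floor
drop 3:b onto {2:b}
drop 4:b onto {3:b}
drop 5:b onto {4:b}
drop 6:y onto floor
drop 7:y onto {6:y}
ground layer = {0:c, 2:b, 6:y}
drop-orders for the pieces not yet dropped (sum over which currently-grounded one goes next):
  1 to go: {1} 1  {5} 1  {7} 1
  2 to go: {0,1} 1  {1,5} 2  {1,7} 2  {4,5} 1  {5,7} 2  {6,7} 1
  3 to go: {0,1,5} 3  {0,1,7} 3  {1,4,5} 3  {1,5,7} 6  {1,6,7} 3  {3,4,5} 1  {4,5,7} 3  {5,6,7} 3
  4 to go: {0,1,4,5} 6  {0,1,5,7} 12  {0,1,6,7} 6  {1,3,4,5} 4  {1,4,5,7} 12  {1,5,6,7} 12  {2,3,4,5} 1  {3,4,5,7} 4  {4,5,6,7} 6
  5 to go: {0,1,3,4,5} 10  {0,1,4,5,7} 30  {0,1,5,6,7} 30  {1,2,3,4,5} 5  {1,3,4,5,7} 20  {1,4,5,6,7} 30  {2,3,4,5,7} 5  {3,4,5,6,7} 10
  6 to go: {0,1,2,3,4,5} 15  {0,1,3,4,5,7} 60  {0,1,4,5,6,7} 90  {1,2,3,4,5,7} 30  {1,3,4,5,6,7} 60  {2,3,4,5,6,7} 15
  if 0:c drops first: 105 orders
  if 2:b drops first: 210 orders
  if 6:y drops first: 105 orders
heap linearizations: 420

420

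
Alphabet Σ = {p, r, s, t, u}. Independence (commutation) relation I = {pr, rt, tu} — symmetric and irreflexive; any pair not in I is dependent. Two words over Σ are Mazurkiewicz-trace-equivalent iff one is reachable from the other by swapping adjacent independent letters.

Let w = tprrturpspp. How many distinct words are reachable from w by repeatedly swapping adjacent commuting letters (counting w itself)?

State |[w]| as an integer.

38

drop 0:t onto floor
drop 1:p onto {0:t}
drop 2:r onto floor
drop 3:r onto {2:r}
drop 4:t onto {1:p}
drop 5:u onto {1:p, 3:r}
drop 6:r onto {5:u}
drop 7:p onto {4:t, 5:u}
drop 8:s onto {6:r, 7:p}
drop 9:p onto {8:s}
drop 10:p onto {9:p}
ground layer = {0:t, 2:r}
drop-orders for the pieces not yet dropped (sum over which currently-grounded one goes next):
  1 to go: {10} 1
  2 to go: {9,10} 1
  3 to go: {8,9,10} 1
  4 to go: {6,8,9,10} 1  {7,8,9,10} 1
  5 to go: {4,7,8,9,10} 1  {6,7,8,9,10} 2
  6 to go: {4,6,7,8,9,10} 3  {5,6,7,8,9,10} 2
  7 to go: {3,5,6,7,8,9,10} 2  {4,5,6,7,8,9,10} 5
  8 to go: {1,4,5,6,7,8,9,10} 5  {2,3,5,6,7,8,9,10} 2  {3,4,5,6,7,8,9,10} 7
  9 to go: {0,1,4,5,6,7,8,9,10} 5  {1,3,4,5,6,7,8,9,10} 12  {2,3,4,5,6,7,8,9,10} 9
  if 0:t drops first: 21 orders
  if 2:r drops first: 17 orders
heap linearizations: 38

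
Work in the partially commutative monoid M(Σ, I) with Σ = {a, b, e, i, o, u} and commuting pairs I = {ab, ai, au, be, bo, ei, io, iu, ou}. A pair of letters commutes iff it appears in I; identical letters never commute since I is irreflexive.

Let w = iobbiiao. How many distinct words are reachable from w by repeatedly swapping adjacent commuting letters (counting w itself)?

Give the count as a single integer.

piece 0:i — minimal
piece 1:o — minimal
piece 2:b rests on {0:i}
piece 3:b rests on {2:b}
piece 4:i rests on {3:b}
piece 5:i rests on {4:i}
piece 6:a rests on {1:o}
piece 7:o rests on {6:a}
minimal pieces: {0:i, 1:o}
ways to finish when only these pieces remain (= sum over removing one remaining piece with nothing left below it):
  1 left: {5}→1  {7}→1
  2 left: {4,5}→1  {5,7}→2  {6,7}→1
  3 left: {1,6,7}→1  {3,4,5}→1  {4,5,7}→3  {5,6,7}→3
  4 left: {1,5,6,7}→4  {2,3,4,5}→1  {3,4,5,7}→4  {4,5,6,7}→6
  5 left: {0,2,3,4,5}→1  {1,4,5,6,7}→10  {2,3,4,5,7}→5  {3,4,5,6,7}→10
  6 left: {0,2,3,4,5,7}→6  {1,3,4,5,6,7}→20  {2,3,4,5,6,7}→15
  placing 0:i first → 35 extensions
  placing 1:o first → 21 extensions
total linear extensions = 56

56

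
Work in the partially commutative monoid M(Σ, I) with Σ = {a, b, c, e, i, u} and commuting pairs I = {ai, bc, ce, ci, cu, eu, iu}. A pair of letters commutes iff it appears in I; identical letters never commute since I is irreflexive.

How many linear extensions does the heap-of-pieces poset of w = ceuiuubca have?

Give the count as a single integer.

drop 0:c onto floor
drop 1:e onto floor
drop 2:u onto floor
drop 3:i onto {1:e}
drop 4:u onto {2:u}
drop 5:u onto {4:u}
drop 6:b onto {3:i, 5:u}
drop 7:c onto {0:c}
drop 8:a onto {6:b, 7:c}
ground layer = {0:c, 1:e, 2:u}
drop-orders for the pieces not yet dropped (sum over which currently-grounded one goes next):
  1 to go: {8} 1
  2 to go: {6,8} 1  {7,8} 1
  3 to go: {0,7,8} 1  {3,6,8} 1  {5,6,8} 1  {6,7,8} 2
  4 to go: {0,6,7,8} 3  {1,3,6,8} 1  {3,5,6,8} 2  {3,6,7,8} 3  {4,5,6,8} 1  {5,6,7,8} 3
  5 to go: {0,3,6,7,8} 6  {0,5,6,7,8} 6  {1,3,5,6,8} 3  {1,3,6,7,8} 4  {2,4,5,6,8} 1  {3,4,5,6,8} 3  {3,5,6,7,8} 8  {4,5,6,7,8} 4
  6 to go: {0,1,3,6,7,8} 10  {0,3,5,6,7,8} 20  {0,4,5,6,7,8} 10  {1,3,4,5,6,8} 6  {1,3,5,6,7,8} 15  {2,3,4,5,6,8} 4  {2,4,5,6,7,8} 5  {3,4,5,6,7,8} 15
  7 to go: {0,1,3,5,6,7,8} 45  {0,2,4,5,6,7,8} 15  {0,3,4,5,6,7,8} 45  {1,2,3,4,5,6,8} 10  {1,3,4,5,6,7,8} 36  {2,3,4,5,6,7,8} 24
  if 0:c drops first: 70 orders
  if 1:e drops first: 84 orders
  if 2:u drops first: 126 orders
heap linearizations: 280

280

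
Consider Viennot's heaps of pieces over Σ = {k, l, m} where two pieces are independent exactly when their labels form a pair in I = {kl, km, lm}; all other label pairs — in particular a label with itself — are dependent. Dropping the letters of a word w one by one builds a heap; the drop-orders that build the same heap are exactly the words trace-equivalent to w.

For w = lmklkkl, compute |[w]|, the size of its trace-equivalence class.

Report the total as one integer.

140

0(l) covers ∅
1(m) covers ∅
2(k) covers ∅
3(l) covers 0:l
4(k) covers 2:k
5(k) covers 4:k
6(l) covers 3:l
floor of heap: 0:l, 1:m, 2:k
completions by unplaced set U, small U first (add the entries for U minus each lowest piece of U):
  |U|=1: {1}:1  {5}:1  {6}:1
  |U|=2: {1,5}:2  {1,6}:2  {3,6}:1  {4,5}:1  {5,6}:2
  |U|=3: {0,3,6}:1  {1,3,6}:3  {1,4,5}:3  {1,5,6}:6  {2,4,5}:1  {3,5,6}:3  {4,5,6}:3
  |U|=4: {0,1,3,6}:4  {0,3,5,6}:4  {1,2,4,5}:4  {1,3,5,6}:12  {1,4,5,6}:12  {2,4,5,6}:4  {3,4,5,6}:6
  |U|=5: {0,1,3,5,6}:20  {0,3,4,5,6}:10  {1,2,4,5,6}:20  {1,3,4,5,6}:30  {2,3,4,5,6}:10
  start at 0(l): 60
  start at 1(m): 20
  start at 2(k): 60
sum over floor = 140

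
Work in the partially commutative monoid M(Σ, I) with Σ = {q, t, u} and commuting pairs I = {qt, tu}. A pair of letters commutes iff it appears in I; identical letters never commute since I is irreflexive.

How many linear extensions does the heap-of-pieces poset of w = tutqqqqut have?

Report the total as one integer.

84

drop 0:t onto floor
drop 1:u onto floor
drop 2:t onto {0:t}
drop 3:q onto {1:u}
drop 4:q onto {3:q}
drop 5:q onto {4:q}
drop 6:q onto {5:q}
drop 7:u onto {6:q}
drop 8:t onto {2:t}
ground layer = {0:t, 1:u}
drop-orders for the pieces not yet dropped (sum over which currently-grounded one goes next):
  1 to go: {7} 1  {8} 1
  2 to go: {2,8} 1  {6,7} 1  {7,8} 2
  3 to go: {0,2,8} 1  {2,7,8} 3  {5,6,7} 1  {6,7,8} 3
  4 to go: {0,2,7,8} 4  {2,6,7,8} 6  {4,5,6,7} 1  {5,6,7,8} 4
  5 to go: {0,2,6,7,8} 10  {2,5,6,7,8} 10  {3,4,5,6,7} 1  {4,5,6,7,8} 5
  6 to go: {0,2,5,6,7,8} 20  {1,3,4,5,6,7} 1  {2,4,5,6,7,8} 15  {3,4,5,6,7,8} 6
  7 to go: {0,2,4,5,6,7,8} 35  {1,3,4,5,6,7,8} 7  {2,3,4,5,6,7,8} 21
  if 0:t drops first: 28 orders
  if 1:u drops first: 56 orders
heap linearizations: 84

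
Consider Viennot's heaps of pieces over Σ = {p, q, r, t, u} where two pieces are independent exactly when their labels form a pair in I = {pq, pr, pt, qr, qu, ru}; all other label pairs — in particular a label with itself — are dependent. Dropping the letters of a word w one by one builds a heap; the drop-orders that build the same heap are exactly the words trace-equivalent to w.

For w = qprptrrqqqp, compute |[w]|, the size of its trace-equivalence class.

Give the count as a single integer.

3300

piece 0:q — minimal
piece 1:p — minimal
piece 2:r — minimal
piece 3:p rests on {1:p}
piece 4:t rests on {0:q, 2:r}
piece 5:r rests on {4:t}
piece 6:r rests on {5:r}
piece 7:q rests on {4:t}
piece 8:q rests on {7:q}
piece 9:q rests on {8:q}
piece 10:p rests on {3:p}
minimal pieces: {0:q, 1:p, 2:r}
ways to finish when only these pieces remain (= sum over removing one remaining piece with nothing left below it):
  1 left: {6}→1  {9}→1  {10}→1
  2 left: {3,10}→1  {5,6}→1  {6,9}→2  {6,10}→2  {8,9}→1  {9,10}→2
  3 left: {1,3,10}→1  {3,6,10}→3  {3,9,10}→3  {5,6,9}→3  {5,6,10}→3  {6,8,9}→3  {6,9,10}→6  {7,8,9}→1  {8,9,10}→3
  4 left: {1,3,6,10}→4  {1,3,9,10}→4  {3,5,6,10}→6  {3,6,9,10}→12  {3,8,9,10}→6  {5,6,8,9}→6  {5,6,9,10}→12  {6,7,8,9}→4  {6,8,9,10}→12  {7,8,9,10}→4
  5 left: {1,3,5,6,10}→10  {1,3,6,9,10}→20  {1,3,8,9,10}→10  {3,5,6,9,10}→30  {3,6,8,9,10}→30  {3,7,8,9,10}→10  {5,6,7,8,9}→10  {5,6,8,9,10}→30  {6,7,8,9,10}→20
  6 left: {1,3,5,6,9,10}→60  {1,3,6,8,9,10}→60  {1,3,7,8,9,10}→20  {3,5,6,8,9,10}→90  {3,6,7,8,9,10}→60  {4,5,6,7,8,9}→10  {5,6,7,8,9,10}→60
  7 left: {0,4,5,6,7,8,9}→10  {1,3,5,6,8,9,10}→210  {1,3,6,7,8,9,10}→140  {2,4,5,6,7,8,9}→10  {3,5,6,7,8,9,10}→210  {4,5,6,7,8,9,10}→70
  8 left: {0,2,4,5,6,7,8,9}→20  {0,4,5,6,7,8,9,10}→80  {1,3,5,6,7,8,9,10}→560  {2,4,5,6,7,8,9,10}→80  {3,4,5,6,7,8,9,10}→280
  9 left: {0,2,4,5,6,7,8,9,10}→180  {0,3,4,5,6,7,8,9,10}→360  {1,3,4,5,6,7,8,9,10}→840  {2,3,4,5,6,7,8,9,10}→360
  placing 0:q first → 1200 extensions
  placing 1:p first → 900 extensions
  placing 2:r first → 1200 extensions
total linear extensions = 3300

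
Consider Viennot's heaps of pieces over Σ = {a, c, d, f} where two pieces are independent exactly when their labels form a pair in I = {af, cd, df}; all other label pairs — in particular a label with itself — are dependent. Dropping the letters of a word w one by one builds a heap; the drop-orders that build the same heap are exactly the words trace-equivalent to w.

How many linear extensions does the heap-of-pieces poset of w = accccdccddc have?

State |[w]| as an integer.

0(a) covers ∅
1(c) covers 0:a
2(c) covers 1:c
3(c) covers 2:c
4(c) covers 3:c
5(d) covers 0:a
6(c) covers 4:c
7(c) covers 6:c
8(d) covers 5:d
9(d) covers 8:d
10(c) covers 7:c
floor of heap: 0:a
completions by unplaced set U, small U first (add the entries for U minus each lowest piece of U):
  |U|=1: {9}:1  {10}:1
  |U|=2: {7,10}:1  {8,9}:1  {9,10}:2
  |U|=3: {5,8,9}:1  {6,7,10}:1  {7,9,10}:3  {8,9,10}:3
  |U|=4: {4,6,7,10}:1  {5,8,9,10}:4  {6,7,9,10}:4  {7,8,9,10}:6
  |U|=5: {3,4,6,7,10}:1  {4,6,7,9,10}:5  {5,7,8,9,10}:10  {6,7,8,9,10}:10
  |U|=6: {2,3,4,6,7,10}:1  {3,4,6,7,9,10}:6  {4,6,7,8,9,10}:15  {5,6,7,8,9,10}:20
  |U|=7: {1,2,3,4,6,7,10}:1  {2,3,4,6,7,9,10}:7  {3,4,6,7,8,9,10}:21  {4,5,6,7,8,9,10}:35
  |U|=8: {1,2,3,4,6,7,9,10}:8  {2,3,4,6,7,8,9,10}:28  {3,4,5,6,7,8,9,10}:56
  |U|=9: {1,2,3,4,6,7,8,9,10}:36  {2,3,4,5,6,7,8,9,10}:84
  start at 0(a): 120

120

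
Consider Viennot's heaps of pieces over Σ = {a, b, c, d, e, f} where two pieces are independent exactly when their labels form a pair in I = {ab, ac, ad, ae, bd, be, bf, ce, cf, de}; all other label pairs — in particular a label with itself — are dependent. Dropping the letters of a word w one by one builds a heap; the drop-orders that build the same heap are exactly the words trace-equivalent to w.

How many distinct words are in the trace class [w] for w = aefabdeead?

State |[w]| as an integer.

piece 0:a — minimal
piece 1:e — minimal
piece 2:f rests on {0:a, 1:e}
piece 3:a rests on {2:f}
piece 4:b — minimal
piece 5:d rests on {2:f}
piece 6:e rests on {2:f}
piece 7:e rests on {6:e}
piece 8:a rests on {3:a}
piece 9:d rests on {5:d}
minimal pieces: {0:a, 1:e, 4:b}
ways to finish when only these pieces remain (= sum over removing one remaining piece with nothing left below it):
  1 left: {4}→1  {7}→1  {8}→1  {9}→1
  2 left: {3,8}→1  {4,7}→2  {4,8}→2  {4,9}→2  {5,9}→1  {6,7}→1  {7,8}→2  {7,9}→2  {8,9}→2
  3 left: {3,4,8}→3  {3,7,8}→3  {3,8,9}→3  {4,5,9}→3  {4,6,7}→3  {4,7,8}→6  {4,7,9}→6  {4,8,9}→6  {5,7,9}→3  {5,8,9}→3  {6,7,8}→3  {6,7,9}→3  {7,8,9}→6
  4 left: {3,4,7,8}→12  {3,4,8,9}→12  {3,5,8,9}→6  {3,6,7,8}→6  {3,7,8,9}→12  {4,5,7,9}→12  {4,5,8,9}→12  {4,6,7,8}→12  {4,6,7,9}→12  {4,7,8,9}→24  {5,6,7,9}→6  {5,7,8,9}→12  {6,7,8,9}→12
  5 left: {3,4,5,8,9}→30  {3,4,6,7,8}→30  {3,4,7,8,9}→60  {3,5,7,8,9}→30  {3,6,7,8,9}→30  {4,5,6,7,9}→30  {4,5,7,8,9}→60  {4,6,7,8,9}→60  {5,6,7,8,9}→30
  6 left: {3,4,5,7,8,9}→180  {3,4,6,7,8,9}→180  {3,5,6,7,8,9}→90  {4,5,6,7,8,9}→180
  7 left: {2,3,5,6,7,8,9}→90  {3,4,5,6,7,8,9}→630
  8 left: {0,2,3,5,6,7,8,9}→90  {1,2,3,5,6,7,8,9}→90  {2,3,4,5,6,7,8,9}→720
  placing 0:a first → 810 extensions
  placing 1:e first → 810 extensions
  placing 4:b first → 180 extensions
total linear extensions = 1800

1800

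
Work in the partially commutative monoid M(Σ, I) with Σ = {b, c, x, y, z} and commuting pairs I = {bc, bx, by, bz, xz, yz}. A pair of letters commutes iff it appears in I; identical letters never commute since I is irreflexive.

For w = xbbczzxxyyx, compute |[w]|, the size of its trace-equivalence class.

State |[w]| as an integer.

0(x) covers ∅
1(b) covers ∅
2(b) covers 1:b
3(c) covers 0:x
4(z) covers 3:c
5(z) covers 4:z
6(x) covers 3:c
7(x) covers 6:x
8(y) covers 7:x
9(y) covers 8:y
10(x) covers 9:y
floor of heap: 0:x, 1:b
completions by unplaced set U, small U first (add the entries for U minus each lowest piece of U):
  |U|=1: {2}:1  {5}:1  {10}:1
  |U|=2: {1,2}:1  {2,5}:2  {2,10}:2  {4,5}:1  {5,10}:2  {9,10}:1
  |U|=3: {1,2,5}:3  {1,2,10}:3  {2,4,5}:3  {2,5,10}:6  {2,9,10}:3  {4,5,10}:3  {5,9,10}:3  {8,9,10}:1
  |U|=4: {1,2,4,5}:6  {1,2,5,10}:12  {1,2,9,10}:6  {2,4,5,10}:12  {2,5,9,10}:12  {2,8,9,10}:4  {4,5,9,10}:6  {5,8,9,10}:4  {7,8,9,10}:1
  |U|=5: {1,2,4,5,10}:30  {1,2,5,9,10}:30  {1,2,8,9,10}:10  {2,4,5,9,10}:30  {2,5,8,9,10}:20  {2,7,8,9,10}:5  {4,5,8,9,10}:10  {5,7,8,9,10}:5  {6,7,8,9,10}:1
  |U|=6: {1,2,4,5,9,10}:90  {1,2,5,8,9,10}:60  {1,2,7,8,9,10}:15  {2,4,5,8,9,10}:60  {2,5,7,8,9,10}:30  {2,6,7,8,9,10}:6  {4,5,7,8,9,10}:15  {5,6,7,8,9,10}:6
  |U|=7: {1,2,4,5,8,9,10}:210  {1,2,5,7,8,9,10}:105  {1,2,6,7,8,9,10}:21  {2,4,5,7,8,9,10}:105  {2,5,6,7,8,9,10}:42  {4,5,6,7,8,9,10}:21
  |U|=8: {1,2,4,5,7,8,9,10}:420  {1,2,5,6,7,8,9,10}:168  {2,4,5,6,7,8,9,10}:168  {3,4,5,6,7,8,9,10}:21
  |U|=9: {0,3,4,5,6,7,8,9,10}:21  {1,2,4,5,6,7,8,9,10}:756  {2,3,4,5,6,7,8,9,10}:189
  start at 0(x): 945
  start at 1(b): 210
sum over floor = 1155

1155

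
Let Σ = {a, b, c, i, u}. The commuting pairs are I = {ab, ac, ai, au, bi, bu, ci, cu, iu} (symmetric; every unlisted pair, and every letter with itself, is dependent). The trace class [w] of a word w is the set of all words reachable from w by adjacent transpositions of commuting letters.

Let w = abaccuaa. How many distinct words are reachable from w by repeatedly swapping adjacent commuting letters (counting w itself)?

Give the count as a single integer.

#0=a has no predecessor
#1=b has no predecessor
#2=a depends on [0:a]
#3=c depends on [1:b]
#4=c depends on [3:c]
#5=u has no predecessor
#6=a depends on [2:a]
#7=a depends on [6:a]
sources: [0:a, 1:b, 5:u]
N(rest) = Σ N(rest − s) over sources s of rest; N(one piece) = 1:
  size 1 → [4]=1  [5]=1  [7]=1
  size 2 → [3,4]=1  [4,5]=2  [4,7]=2  [5,7]=2  [6,7]=1
  size 3 → [1,3,4]=1  [2,6,7]=1  [3,4,5]=3  [3,4,7]=3  [4,5,7]=6  [4,6,7]=3  [5,6,7]=3
  size 4 → [0,2,6,7]=1  [1,3,4,5]=4  [1,3,4,7]=4  [2,4,6,7]=4  [2,5,6,7]=4  [3,4,5,7]=12  [3,4,6,7]=6  [4,5,6,7]=12
  size 5 → [0,2,4,6,7]=5  [0,2,5,6,7]=5  [1,3,4,5,7]=20  [1,3,4,6,7]=10  [2,3,4,6,7]=10  [2,4,5,6,7]=20  [3,4,5,6,7]=30
  size 6 → [0,2,3,4,6,7]=15  [0,2,4,5,6,7]=30  [1,2,3,4,6,7]=20  [1,3,4,5,6,7]=60  [2,3,4,5,6,7]=60
  first=0(a) contributes 140
  first=1(b) contributes 105
  first=5(u) contributes 35
|[w]| = 280

280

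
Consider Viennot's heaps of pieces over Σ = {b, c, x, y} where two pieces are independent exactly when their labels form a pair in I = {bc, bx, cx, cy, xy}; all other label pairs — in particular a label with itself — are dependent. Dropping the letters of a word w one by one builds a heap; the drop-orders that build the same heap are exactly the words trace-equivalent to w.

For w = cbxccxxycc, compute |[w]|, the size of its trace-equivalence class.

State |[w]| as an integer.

piece 0:c — minimal
piece 1:b — minimal
piece 2:x — minimal
piece 3:c rests on {0:c}
piece 4:c rests on {3:c}
piece 5:x rests on {2:x}
piece 6:x rests on {5:x}
piece 7:y rests on {1:b}
piece 8:c rests on {4:c}
piece 9:c rests on {8:c}
minimal pieces: {0:c, 1:b, 2:x}
ways to finish when only these pieces remain (= sum over removing one remaining piece with nothing left below it):
  1 left: {6}→1  {7}→1  {9}→1
  2 left: {1,7}→1  {5,6}→1  {6,7}→2  {6,9}→2  {7,9}→2  {8,9}→1
  3 left: {1,6,7}→3  {1,7,9}→3  {2,5,6}→1  {4,8,9}→1  {5,6,7}→3  {5,6,9}→3  {6,7,9}→6  {6,8,9}→3  {7,8,9}→3
  4 left: {1,5,6,7}→6  {1,6,7,9}→12  {1,7,8,9}→6  {2,5,6,7}→4  {2,5,6,9}→4  {3,4,8,9}→1  {4,6,8,9}→4  {4,7,8,9}→4  {5,6,7,9}→12  {5,6,8,9}→6  {6,7,8,9}→12
  5 left: {0,3,4,8,9}→1  {1,2,5,6,7}→10  {1,4,7,8,9}→10  {1,5,6,7,9}→30  {1,6,7,8,9}→30  {2,5,6,7,9}→20  {2,5,6,8,9}→10  {3,4,6,8,9}→5  {3,4,7,8,9}→5  {4,5,6,8,9}→10  {4,6,7,8,9}→20  {5,6,7,8,9}→30
  6 left: {0,3,4,6,8,9}→6  {0,3,4,7,8,9}→6  {1,2,5,6,7,9}→60  {1,3,4,7,8,9}→15  {1,4,6,7,8,9}→60  {1,5,6,7,8,9}→90  {2,4,5,6,8,9}→20  {2,5,6,7,8,9}→60  {3,4,5,6,8,9}→15  {3,4,6,7,8,9}→30  {4,5,6,7,8,9}→60
  7 left: {0,1,3,4,7,8,9}→21  {0,3,4,5,6,8,9}→21  {0,3,4,6,7,8,9}→42  {1,2,5,6,7,8,9}→210  {1,3,4,6,7,8,9}→105  {1,4,5,6,7,8,9}→210  {2,3,4,5,6,8,9}→35  {2,4,5,6,7,8,9}→140  {3,4,5,6,7,8,9}→105
  8 left: {0,1,3,4,6,7,8,9}→168  {0,2,3,4,5,6,8,9}→56  {0,3,4,5,6,7,8,9}→168  {1,2,4,5,6,7,8,9}→560  {1,3,4,5,6,7,8,9}→420  {2,3,4,5,6,7,8,9}→280
  placing 0:c first → 1260 extensions
  placing 1:b first → 504 extensions
  placing 2:x first → 756 extensions
total linear extensions = 2520

2520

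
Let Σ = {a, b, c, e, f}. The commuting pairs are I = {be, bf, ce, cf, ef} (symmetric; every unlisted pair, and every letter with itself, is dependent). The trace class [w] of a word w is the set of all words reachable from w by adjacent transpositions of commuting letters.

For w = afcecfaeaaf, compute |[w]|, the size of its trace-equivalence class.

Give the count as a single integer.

30

piece 0:a — minimal
piece 1:f rests on {0:a}
piece 2:c rests on {0:a}
piece 3:e rests on {0:a}
piece 4:c rests on {2:c}
piece 5:f rests on {1:f}
piece 6:a rests on {3:e, 4:c, 5:f}
piece 7:e rests on {6:a}
piece 8:a rests on {7:e}
piece 9:a rests on {8:a}
piece 10:f rests on {9:a}
minimal pieces: {0:a}
ways to finish when only these pieces remain (= sum over removing one remaining piece with nothing left below it):
  1 left: {10}→1
  2 left: {9,10}→1
  3 left: {8,9,10}→1
  4 left: {7,8,9,10}→1
  5 left: {6,7,8,9,10}→1
  6 left: {3,6,7,8,9,10}→1  {4,6,7,8,9,10}→1  {5,6,7,8,9,10}→1
  7 left: {1,5,6,7,8,9,10}→1  {2,4,6,7,8,9,10}→1  {3,4,6,7,8,9,10}→2  {3,5,6,7,8,9,10}→2  {4,5,6,7,8,9,10}→2
  8 left: {1,3,5,6,7,8,9,10}→3  {1,4,5,6,7,8,9,10}→3  {2,3,4,6,7,8,9,10}→3  {2,4,5,6,7,8,9,10}→3  {3,4,5,6,7,8,9,10}→6
  9 left: {1,2,4,5,6,7,8,9,10}→6  {1,3,4,5,6,7,8,9,10}→12  {2,3,4,5,6,7,8,9,10}→12
  placing 0:a first → 30 extensions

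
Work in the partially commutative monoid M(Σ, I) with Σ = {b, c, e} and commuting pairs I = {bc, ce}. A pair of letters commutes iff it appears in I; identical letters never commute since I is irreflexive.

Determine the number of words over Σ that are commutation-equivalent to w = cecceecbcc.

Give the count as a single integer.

drop 0:c onto floor
drop 1:e onto floor
drop 2:c onto {0:c}
drop 3:c onto {2:c}
drop 4:e onto {1:e}
drop 5:e onto {4:e}
drop 6:c onto {3:c}
drop 7:b onto {5:e}
drop 8:c onto {6:c}
drop 9:c onto {8:c}
ground layer = {0:c, 1:e}
drop-orders for the pieces not yet dropped (sum over which currently-grounded one goes next):
  1 to go: {7} 1  {9} 1
  2 to go: {5,7} 1  {7,9} 2  {8,9} 1
  3 to go: {4,5,7} 1  {5,7,9} 3  {6,8,9} 1  {7,8,9} 3
  4 to go: {1,4,5,7} 1  {3,6,8,9} 1  {4,5,7,9} 4  {5,7,8,9} 6  {6,7,8,9} 4
  5 to go: {1,4,5,7,9} 5  {2,3,6,8,9} 1  {3,6,7,8,9} 5  {4,5,7,8,9} 10  {5,6,7,8,9} 10
  6 to go: {0,2,3,6,8,9} 1  {1,4,5,7,8,9} 15  {2,3,6,7,8,9} 6  {3,5,6,7,8,9} 15  {4,5,6,7,8,9} 20
  7 to go: {0,2,3,6,7,8,9} 7  {1,4,5,6,7,8,9} 35  {2,3,5,6,7,8,9} 21  {3,4,5,6,7,8,9} 35
  8 to go: {0,2,3,5,6,7,8,9} 28  {1,3,4,5,6,7,8,9} 70  {2,3,4,5,6,7,8,9} 56
  if 0:c drops first: 126 orders
  if 1:e drops first: 84 orders
heap linearizations: 210

210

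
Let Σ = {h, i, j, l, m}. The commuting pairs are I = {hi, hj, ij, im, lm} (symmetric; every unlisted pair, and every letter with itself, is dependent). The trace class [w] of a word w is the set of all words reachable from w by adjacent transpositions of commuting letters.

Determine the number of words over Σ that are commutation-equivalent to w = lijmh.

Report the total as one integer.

4

drop 0:l onto floor
drop 1:i onto {0:l}
drop 2:j onto {0:l}
drop 3:m onto {2:j}
drop 4:h onto {3:m}
ground layer = {0:l}
drop-orders for the pieces not yet dropped (sum over which currently-grounded one goes next):
  1 to go: {1} 1  {4} 1
  2 to go: {1,4} 2  {3,4} 1
  3 to go: {1,3,4} 3  {2,3,4} 1
  if 0:l drops first: 4 orders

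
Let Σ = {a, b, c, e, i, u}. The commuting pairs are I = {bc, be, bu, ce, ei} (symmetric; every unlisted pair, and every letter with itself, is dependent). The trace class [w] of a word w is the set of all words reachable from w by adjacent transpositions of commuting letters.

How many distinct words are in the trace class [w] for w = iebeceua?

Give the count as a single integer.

50

piece 0:i — minimal
piece 1:e — minimal
piece 2:b rests on {0:i}
piece 3:e rests on {1:e}
piece 4:c rests on {0:i}
piece 5:e rests on {3:e}
piece 6:u rests on {4:c, 5:e}
piece 7:a rests on {2:b, 6:u}
minimal pieces: {0:i, 1:e}
ways to finish when only these pieces remain (= sum over removing one remaining piece with nothing left below it):
  1 left: {7}→1
  2 left: {2,7}→1  {6,7}→1
  3 left: {2,6,7}→2  {4,6,7}→1  {5,6,7}→1
  4 left: {2,4,6,7}→3  {2,5,6,7}→3  {3,5,6,7}→1  {4,5,6,7}→2
  5 left: {0,2,4,6,7}→3  {1,3,5,6,7}→1  {2,3,5,6,7}→4  {2,4,5,6,7}→8  {3,4,5,6,7}→3
  6 left: {0,2,4,5,6,7}→11  {1,2,3,5,6,7}→5  {1,3,4,5,6,7}→4  {2,3,4,5,6,7}→15
  placing 0:i first → 24 extensions
  placing 1:e first → 26 extensions
total linear extensions = 50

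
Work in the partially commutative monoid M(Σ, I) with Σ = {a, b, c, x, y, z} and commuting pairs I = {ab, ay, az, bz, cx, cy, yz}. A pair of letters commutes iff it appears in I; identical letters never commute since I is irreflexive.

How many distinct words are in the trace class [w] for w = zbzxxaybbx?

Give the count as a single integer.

drop 0:z onto floor
drop 1:b onto floor
drop 2:z onto {0:z}
drop 3:x onto {1:b, 2:z}
drop 4:x onto {3:x}
drop 5:a onto {4:x}
drop 6:y onto {4:x}
drop 7:b onto {6:y}
drop 8:b onto {7:b}
drop 9:x onto {5:a, 8:b}
ground layer = {0:z, 1:b}
drop-orders for the pieces not yet dropped (sum over which currently-grounded one goes next):
  1 to go: {9} 1
  2 to go: {5,9} 1  {8,9} 1
  3 to go: {5,8,9} 2  {7,8,9} 1
  4 to go: {5,7,8,9} 3  {6,7,8,9} 1
  5 to go: {5,6,7,8,9} 4
  6 to go: {4,5,6,7,8,9} 4
  7 to go: {3,4,5,6,7,8,9} 4
  8 to go: {1,3,4,5,6,7,8,9} 4  {2,3,4,5,6,7,8,9} 4
  if 0:z drops first: 8 orders
  if 1:b drops first: 4 orders
heap linearizations: 12

12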